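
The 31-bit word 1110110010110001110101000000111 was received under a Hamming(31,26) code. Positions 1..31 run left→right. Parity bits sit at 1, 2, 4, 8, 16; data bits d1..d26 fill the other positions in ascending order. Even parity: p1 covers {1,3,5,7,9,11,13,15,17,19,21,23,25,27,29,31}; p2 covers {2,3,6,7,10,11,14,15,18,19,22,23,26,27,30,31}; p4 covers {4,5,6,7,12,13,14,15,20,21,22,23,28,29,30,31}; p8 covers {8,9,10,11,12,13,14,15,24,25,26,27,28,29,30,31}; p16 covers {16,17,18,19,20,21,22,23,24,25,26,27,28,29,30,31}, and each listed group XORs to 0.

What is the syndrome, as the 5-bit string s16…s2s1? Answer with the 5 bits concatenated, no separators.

00000

s1 (pos 1,3,5,7,9,11,13,15,17,19,21,23,25,27,29,31): 1⊕1⊕1⊕0⊕1⊕1⊕0⊕0⊕1⊕0⊕0⊕0⊕0⊕0⊕1⊕1 = 0
s2 (pos 2,3,6,7,10,11,14,15,18,19,22,23,26,27,30,31): 1⊕1⊕1⊕0⊕0⊕1⊕0⊕0⊕1⊕0⊕1⊕0⊕0⊕0⊕1⊕1 = 0
s4 (pos 4,5,6,7,12,13,14,15,20,21,22,23,28,29,30,31): 0⊕1⊕1⊕0⊕1⊕0⊕0⊕0⊕1⊕0⊕1⊕0⊕0⊕1⊕1⊕1 = 0
s8 (pos 8,9,10,11,12,13,14,15,24,25,26,27,28,29,30,31): 0⊕1⊕0⊕1⊕1⊕0⊕0⊕0⊕0⊕0⊕0⊕0⊕0⊕1⊕1⊕1 = 0
s16 (pos 16,17,18,19,20,21,22,23,24,25,26,27,28,29,30,31): 1⊕1⊕1⊕0⊕1⊕0⊕1⊕0⊕0⊕0⊕0⊕0⊕0⊕1⊕1⊕1 = 0
Syndrome s16…s1 = 00000 → no error.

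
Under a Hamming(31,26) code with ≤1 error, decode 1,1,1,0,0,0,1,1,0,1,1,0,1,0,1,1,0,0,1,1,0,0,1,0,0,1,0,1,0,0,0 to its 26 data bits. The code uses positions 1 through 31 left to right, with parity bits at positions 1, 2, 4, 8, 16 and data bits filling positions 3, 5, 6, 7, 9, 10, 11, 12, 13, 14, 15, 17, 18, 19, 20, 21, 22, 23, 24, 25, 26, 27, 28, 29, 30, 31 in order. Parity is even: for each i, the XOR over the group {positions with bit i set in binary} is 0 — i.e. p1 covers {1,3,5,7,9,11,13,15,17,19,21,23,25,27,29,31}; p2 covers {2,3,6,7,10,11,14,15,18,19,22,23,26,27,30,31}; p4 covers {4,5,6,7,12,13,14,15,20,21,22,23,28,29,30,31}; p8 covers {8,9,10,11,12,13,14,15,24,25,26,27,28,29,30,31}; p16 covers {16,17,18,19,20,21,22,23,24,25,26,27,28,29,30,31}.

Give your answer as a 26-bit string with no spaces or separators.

10010010101001100100101000

s1 (pos 1,3,5,7,9,11,13,15,17,19,21,23,25,27,29,31): 1⊕1⊕0⊕1⊕0⊕1⊕1⊕1⊕0⊕1⊕0⊕1⊕0⊕0⊕0⊕0 = 0
s2 (pos 2,3,6,7,10,11,14,15,18,19,22,23,26,27,30,31): 1⊕1⊕0⊕1⊕1⊕1⊕0⊕1⊕0⊕1⊕0⊕1⊕1⊕0⊕0⊕0 = 1
s4 (pos 4,5,6,7,12,13,14,15,20,21,22,23,28,29,30,31): 0⊕0⊕0⊕1⊕0⊕1⊕0⊕1⊕1⊕0⊕0⊕1⊕1⊕0⊕0⊕0 = 0
s8 (pos 8,9,10,11,12,13,14,15,24,25,26,27,28,29,30,31): 1⊕0⊕1⊕1⊕0⊕1⊕0⊕1⊕0⊕0⊕1⊕0⊕1⊕0⊕0⊕0 = 1
s16 (pos 16,17,18,19,20,21,22,23,24,25,26,27,28,29,30,31): 1⊕0⊕0⊕1⊕1⊕0⊕0⊕1⊕0⊕0⊕1⊕0⊕1⊕0⊕0⊕0 = 0
Syndrome s16…s1 = 01010 → error at position 10.
Flip position 10: 1110001101101011001100100101000 → 1110001100101011001100100101000
Read data bits from positions 3,5,6,7,9,10,11,12,13,14,15,17,18,19,20,21,22,23,24,25,26,27,28,29,30,31: 10010010101001100100101000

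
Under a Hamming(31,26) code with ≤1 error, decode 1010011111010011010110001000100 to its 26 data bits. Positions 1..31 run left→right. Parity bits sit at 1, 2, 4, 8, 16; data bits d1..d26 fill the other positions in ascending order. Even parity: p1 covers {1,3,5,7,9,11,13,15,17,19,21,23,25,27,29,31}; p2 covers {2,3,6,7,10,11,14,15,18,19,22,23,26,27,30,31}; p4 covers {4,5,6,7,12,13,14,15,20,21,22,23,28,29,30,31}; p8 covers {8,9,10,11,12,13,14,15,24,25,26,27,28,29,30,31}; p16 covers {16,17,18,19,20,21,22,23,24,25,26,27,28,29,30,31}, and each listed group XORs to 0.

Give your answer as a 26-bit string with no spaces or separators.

10111100001010110001000100

s1 (pos 1,3,5,7,9,11,13,15,17,19,21,23,25,27,29,31): 1⊕1⊕0⊕1⊕1⊕0⊕0⊕1⊕0⊕0⊕1⊕0⊕1⊕0⊕1⊕0 = 0
s2 (pos 2,3,6,7,10,11,14,15,18,19,22,23,26,27,30,31): 0⊕1⊕1⊕1⊕1⊕0⊕0⊕1⊕1⊕0⊕0⊕0⊕0⊕0⊕0⊕0 = 0
s4 (pos 4,5,6,7,12,13,14,15,20,21,22,23,28,29,30,31): 0⊕0⊕1⊕1⊕1⊕0⊕0⊕1⊕1⊕1⊕0⊕0⊕0⊕1⊕0⊕0 = 1
s8 (pos 8,9,10,11,12,13,14,15,24,25,26,27,28,29,30,31): 1⊕1⊕1⊕0⊕1⊕0⊕0⊕1⊕0⊕1⊕0⊕0⊕0⊕1⊕0⊕0 = 1
s16 (pos 16,17,18,19,20,21,22,23,24,25,26,27,28,29,30,31): 1⊕0⊕1⊕0⊕1⊕1⊕0⊕0⊕0⊕1⊕0⊕0⊕0⊕1⊕0⊕0 = 0
Syndrome s16…s1 = 01100 → error at position 12.
Flip position 12: 1010011111010011010110001000100 → 1010011111000011010110001000100
Read data bits from positions 3,5,6,7,9,10,11,12,13,14,15,17,18,19,20,21,22,23,24,25,26,27,28,29,30,31: 10111100001010110001000100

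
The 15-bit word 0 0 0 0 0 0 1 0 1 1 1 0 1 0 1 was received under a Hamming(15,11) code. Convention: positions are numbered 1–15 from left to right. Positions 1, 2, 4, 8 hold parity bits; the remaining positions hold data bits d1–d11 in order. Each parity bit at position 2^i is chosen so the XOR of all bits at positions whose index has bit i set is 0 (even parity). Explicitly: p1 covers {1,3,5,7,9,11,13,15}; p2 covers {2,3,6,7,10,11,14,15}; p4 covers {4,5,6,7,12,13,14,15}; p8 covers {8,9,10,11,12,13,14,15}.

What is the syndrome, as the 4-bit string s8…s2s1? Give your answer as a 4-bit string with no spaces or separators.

1101

s1 (pos 1,3,5,7,9,11,13,15): 0⊕0⊕0⊕1⊕1⊕1⊕1⊕1 = 1
s2 (pos 2,3,6,7,10,11,14,15): 0⊕0⊕0⊕1⊕1⊕1⊕0⊕1 = 0
s4 (pos 4,5,6,7,12,13,14,15): 0⊕0⊕0⊕1⊕0⊕1⊕0⊕1 = 1
s8 (pos 8,9,10,11,12,13,14,15): 0⊕1⊕1⊕1⊕0⊕1⊕0⊕1 = 1
Syndrome s8…s1 = 1101 → error at position 13.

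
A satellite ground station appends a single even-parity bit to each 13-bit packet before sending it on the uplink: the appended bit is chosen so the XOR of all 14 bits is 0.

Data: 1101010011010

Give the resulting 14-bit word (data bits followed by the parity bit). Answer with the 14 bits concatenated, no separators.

XOR of the 13 data bits: 1⊕1⊕0⊕1⊕0⊕1⊕0⊕0⊕1⊕1⊕0⊕1⊕0 = 1
Parity bit = 1 (so all 14 bits XOR to 0).

11010100110101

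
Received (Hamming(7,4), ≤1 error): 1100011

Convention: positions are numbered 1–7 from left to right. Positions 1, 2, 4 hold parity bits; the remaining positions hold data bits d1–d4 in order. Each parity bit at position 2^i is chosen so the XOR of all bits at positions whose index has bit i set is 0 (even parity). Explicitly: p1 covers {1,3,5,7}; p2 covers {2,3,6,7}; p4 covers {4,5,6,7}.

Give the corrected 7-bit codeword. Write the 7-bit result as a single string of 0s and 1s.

1000011

s1 (pos 1,3,5,7): 1⊕0⊕0⊕1 = 0
s2 (pos 2,3,6,7): 1⊕0⊕1⊕1 = 1
s4 (pos 4,5,6,7): 0⊕0⊕1⊕1 = 0
Syndrome s4…s1 = 010 → error at position 2.
Flip position 2: 1100011 → 1000011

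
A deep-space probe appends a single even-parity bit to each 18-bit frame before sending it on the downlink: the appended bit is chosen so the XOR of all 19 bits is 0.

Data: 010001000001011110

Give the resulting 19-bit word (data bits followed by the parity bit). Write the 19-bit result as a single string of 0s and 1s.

0100010000010111101

XOR of the 18 data bits: 0⊕1⊕0⊕0⊕0⊕1⊕0⊕0⊕0⊕0⊕0⊕1⊕0⊕1⊕1⊕1⊕1⊕0 = 1
Parity bit = 1 (so all 19 bits XOR to 0).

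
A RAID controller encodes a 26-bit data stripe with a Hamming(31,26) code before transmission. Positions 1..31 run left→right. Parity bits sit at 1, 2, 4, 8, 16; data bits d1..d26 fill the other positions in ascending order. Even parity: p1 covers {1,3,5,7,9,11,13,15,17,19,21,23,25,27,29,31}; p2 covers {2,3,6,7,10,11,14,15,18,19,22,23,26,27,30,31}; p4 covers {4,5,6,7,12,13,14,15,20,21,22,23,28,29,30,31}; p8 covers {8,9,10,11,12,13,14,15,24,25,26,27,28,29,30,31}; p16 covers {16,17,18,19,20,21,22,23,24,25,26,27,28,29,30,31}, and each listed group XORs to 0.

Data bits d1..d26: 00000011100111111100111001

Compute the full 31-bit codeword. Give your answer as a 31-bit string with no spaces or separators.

0000000100111001111111100111001

Place data at non-parity positions: p1 p2 0 p4 0 0 0 p8 0 0 1 1 1 0 0 p16 1 1 1 1 1 1 1 0 0 1 1 1 0 0 1
p1 (pos 1,3,5,7,9,11,13,15,17,19,21,23,25,27,29,31): XOR of data positions = 0⊕0⊕0⊕0⊕1⊕1⊕0⊕1⊕1⊕1⊕1⊕0⊕1⊕0⊕1 = 0
p2 (pos 2,3,6,7,10,11,14,15,18,19,22,23,26,27,30,31): XOR of data positions = 0⊕0⊕0⊕0⊕1⊕0⊕0⊕1⊕1⊕1⊕1⊕1⊕1⊕0⊕1 = 0
p4 (pos 4,5,6,7,12,13,14,15,20,21,22,23,28,29,30,31): XOR of data positions = 0⊕0⊕0⊕1⊕1⊕0⊕0⊕1⊕1⊕1⊕1⊕1⊕0⊕0⊕1 = 0
p8 (pos 8,9,10,11,12,13,14,15,24,25,26,27,28,29,30,31): XOR of data positions = 0⊕0⊕1⊕1⊕1⊕0⊕0⊕0⊕0⊕1⊕1⊕1⊕0⊕0⊕1 = 1
p16 (pos 16,17,18,19,20,21,22,23,24,25,26,27,28,29,30,31): XOR of data positions = 1⊕1⊕1⊕1⊕1⊕1⊕1⊕0⊕0⊕1⊕1⊕1⊕0⊕0⊕1 = 1
Codeword: 0000000100111001111111100111001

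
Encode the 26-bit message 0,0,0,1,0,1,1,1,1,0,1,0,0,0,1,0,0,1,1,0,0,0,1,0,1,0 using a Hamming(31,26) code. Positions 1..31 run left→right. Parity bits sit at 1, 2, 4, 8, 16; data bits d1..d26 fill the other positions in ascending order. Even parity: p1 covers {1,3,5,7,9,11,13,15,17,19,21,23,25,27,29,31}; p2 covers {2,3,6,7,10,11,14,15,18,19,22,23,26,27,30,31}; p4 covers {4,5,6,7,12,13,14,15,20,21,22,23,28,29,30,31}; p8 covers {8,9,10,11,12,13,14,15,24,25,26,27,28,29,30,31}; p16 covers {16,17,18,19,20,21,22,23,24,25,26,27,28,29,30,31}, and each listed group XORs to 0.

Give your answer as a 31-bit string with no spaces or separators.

1000001001111011000100110001010

Place data at non-parity positions: p1 p2 0 p4 0 0 1 p8 0 1 1 1 1 0 1 p16 0 0 0 1 0 0 1 1 0 0 0 1 0 1 0
p1 (pos 1,3,5,7,9,11,13,15,17,19,21,23,25,27,29,31): XOR of data positions = 0⊕0⊕1⊕0⊕1⊕1⊕1⊕0⊕0⊕0⊕1⊕0⊕0⊕0⊕0 = 1
p2 (pos 2,3,6,7,10,11,14,15,18,19,22,23,26,27,30,31): XOR of data positions = 0⊕0⊕1⊕1⊕1⊕0⊕1⊕0⊕0⊕0⊕1⊕0⊕0⊕1⊕0 = 0
p4 (pos 4,5,6,7,12,13,14,15,20,21,22,23,28,29,30,31): XOR of data positions = 0⊕0⊕1⊕1⊕1⊕0⊕1⊕1⊕0⊕0⊕1⊕1⊕0⊕1⊕0 = 0
p8 (pos 8,9,10,11,12,13,14,15,24,25,26,27,28,29,30,31): XOR of data positions = 0⊕1⊕1⊕1⊕1⊕0⊕1⊕1⊕0⊕0⊕0⊕1⊕0⊕1⊕0 = 0
p16 (pos 16,17,18,19,20,21,22,23,24,25,26,27,28,29,30,31): XOR of data positions = 0⊕0⊕0⊕1⊕0⊕0⊕1⊕1⊕0⊕0⊕0⊕1⊕0⊕1⊕0 = 1
Codeword: 1000001001111011000100110001010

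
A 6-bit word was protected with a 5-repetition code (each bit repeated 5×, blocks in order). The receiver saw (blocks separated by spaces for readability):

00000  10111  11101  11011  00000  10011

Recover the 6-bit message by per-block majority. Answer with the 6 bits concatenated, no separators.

Block 1 (00000): 0 ones → 0
Block 2 (10111): 4 ones → 1
Block 3 (11101): 4 ones → 1
Block 4 (11011): 4 ones → 1
Block 5 (00000): 0 ones → 0
Block 6 (10011): 3 ones → 1

011101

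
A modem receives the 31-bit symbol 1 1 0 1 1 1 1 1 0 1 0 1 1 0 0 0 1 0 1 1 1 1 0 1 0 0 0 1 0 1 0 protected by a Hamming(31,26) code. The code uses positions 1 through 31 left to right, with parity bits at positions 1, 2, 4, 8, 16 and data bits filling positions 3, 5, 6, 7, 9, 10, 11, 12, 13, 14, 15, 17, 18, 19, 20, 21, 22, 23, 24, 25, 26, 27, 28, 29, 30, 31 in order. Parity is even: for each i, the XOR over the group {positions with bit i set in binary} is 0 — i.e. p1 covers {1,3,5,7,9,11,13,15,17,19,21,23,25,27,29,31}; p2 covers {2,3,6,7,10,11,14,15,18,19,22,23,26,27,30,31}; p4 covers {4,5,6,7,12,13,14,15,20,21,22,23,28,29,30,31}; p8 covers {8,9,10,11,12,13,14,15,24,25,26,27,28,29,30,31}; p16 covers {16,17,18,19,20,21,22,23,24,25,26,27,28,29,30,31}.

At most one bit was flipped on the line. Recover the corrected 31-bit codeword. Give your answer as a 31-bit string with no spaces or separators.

1101111101011010101111010001010

s1 (pos 1,3,5,7,9,11,13,15,17,19,21,23,25,27,29,31): 1⊕0⊕1⊕1⊕0⊕0⊕1⊕0⊕1⊕1⊕1⊕0⊕0⊕0⊕0⊕0 = 1
s2 (pos 2,3,6,7,10,11,14,15,18,19,22,23,26,27,30,31): 1⊕0⊕1⊕1⊕1⊕0⊕0⊕0⊕0⊕1⊕1⊕0⊕0⊕0⊕1⊕0 = 1
s4 (pos 4,5,6,7,12,13,14,15,20,21,22,23,28,29,30,31): 1⊕1⊕1⊕1⊕1⊕1⊕0⊕0⊕1⊕1⊕1⊕0⊕1⊕0⊕1⊕0 = 1
s8 (pos 8,9,10,11,12,13,14,15,24,25,26,27,28,29,30,31): 1⊕0⊕1⊕0⊕1⊕1⊕0⊕0⊕1⊕0⊕0⊕0⊕1⊕0⊕1⊕0 = 1
s16 (pos 16,17,18,19,20,21,22,23,24,25,26,27,28,29,30,31): 0⊕1⊕0⊕1⊕1⊕1⊕1⊕0⊕1⊕0⊕0⊕0⊕1⊕0⊕1⊕0 = 0
Syndrome s16…s1 = 01111 → error at position 15.
Flip position 15: 1101111101011000101111010001010 → 1101111101011010101111010001010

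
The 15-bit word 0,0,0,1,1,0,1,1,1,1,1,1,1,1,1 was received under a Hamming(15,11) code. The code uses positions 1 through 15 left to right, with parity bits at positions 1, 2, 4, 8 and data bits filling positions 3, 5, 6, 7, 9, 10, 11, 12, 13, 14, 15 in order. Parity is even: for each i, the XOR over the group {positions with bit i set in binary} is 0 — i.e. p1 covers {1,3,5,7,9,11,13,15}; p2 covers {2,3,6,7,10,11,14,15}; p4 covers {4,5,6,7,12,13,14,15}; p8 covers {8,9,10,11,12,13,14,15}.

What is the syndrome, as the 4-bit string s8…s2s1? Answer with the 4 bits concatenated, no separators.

0110

s1 (pos 1,3,5,7,9,11,13,15): 0⊕0⊕1⊕1⊕1⊕1⊕1⊕1 = 0
s2 (pos 2,3,6,7,10,11,14,15): 0⊕0⊕0⊕1⊕1⊕1⊕1⊕1 = 1
s4 (pos 4,5,6,7,12,13,14,15): 1⊕1⊕0⊕1⊕1⊕1⊕1⊕1 = 1
s8 (pos 8,9,10,11,12,13,14,15): 1⊕1⊕1⊕1⊕1⊕1⊕1⊕1 = 0
Syndrome s8…s1 = 0110 → error at position 6.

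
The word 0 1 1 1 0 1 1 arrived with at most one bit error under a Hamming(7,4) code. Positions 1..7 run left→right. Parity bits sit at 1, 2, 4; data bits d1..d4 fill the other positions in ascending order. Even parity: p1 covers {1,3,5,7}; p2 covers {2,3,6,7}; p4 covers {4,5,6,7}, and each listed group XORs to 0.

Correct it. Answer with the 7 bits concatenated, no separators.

s1 (pos 1,3,5,7): 0⊕1⊕0⊕1 = 0
s2 (pos 2,3,6,7): 1⊕1⊕1⊕1 = 0
s4 (pos 4,5,6,7): 1⊕0⊕1⊕1 = 1
Syndrome s4…s1 = 100 → error at position 4.
Flip position 4: 0111011 → 0110011

0110011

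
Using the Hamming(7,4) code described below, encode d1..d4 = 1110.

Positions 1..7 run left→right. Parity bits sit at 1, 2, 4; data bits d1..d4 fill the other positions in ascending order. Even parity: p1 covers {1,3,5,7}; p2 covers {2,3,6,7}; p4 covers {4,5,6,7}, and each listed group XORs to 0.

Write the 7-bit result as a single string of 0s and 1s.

0010110

Place data at non-parity positions: p1 p2 1 p4 1 1 0
p1 (pos 1,3,5,7): XOR of data positions = 1⊕1⊕0 = 0
p2 (pos 2,3,6,7): XOR of data positions = 1⊕1⊕0 = 0
p4 (pos 4,5,6,7): XOR of data positions = 1⊕1⊕0 = 0
Codeword: 0010110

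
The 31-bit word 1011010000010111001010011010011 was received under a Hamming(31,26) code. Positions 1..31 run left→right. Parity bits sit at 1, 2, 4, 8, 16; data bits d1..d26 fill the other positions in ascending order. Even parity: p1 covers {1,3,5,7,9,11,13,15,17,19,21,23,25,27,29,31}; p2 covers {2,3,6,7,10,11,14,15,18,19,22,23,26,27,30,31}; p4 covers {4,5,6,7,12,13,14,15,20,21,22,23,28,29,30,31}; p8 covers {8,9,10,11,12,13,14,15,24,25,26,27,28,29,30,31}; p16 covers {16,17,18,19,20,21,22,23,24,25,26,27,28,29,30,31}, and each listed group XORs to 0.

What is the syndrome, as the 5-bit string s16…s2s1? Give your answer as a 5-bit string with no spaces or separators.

00000

s1 (pos 1,3,5,7,9,11,13,15,17,19,21,23,25,27,29,31): 1⊕1⊕0⊕0⊕0⊕0⊕0⊕1⊕0⊕1⊕1⊕0⊕1⊕1⊕0⊕1 = 0
s2 (pos 2,3,6,7,10,11,14,15,18,19,22,23,26,27,30,31): 0⊕1⊕1⊕0⊕0⊕0⊕1⊕1⊕0⊕1⊕0⊕0⊕0⊕1⊕1⊕1 = 0
s4 (pos 4,5,6,7,12,13,14,15,20,21,22,23,28,29,30,31): 1⊕0⊕1⊕0⊕1⊕0⊕1⊕1⊕0⊕1⊕0⊕0⊕0⊕0⊕1⊕1 = 0
s8 (pos 8,9,10,11,12,13,14,15,24,25,26,27,28,29,30,31): 0⊕0⊕0⊕0⊕1⊕0⊕1⊕1⊕1⊕1⊕0⊕1⊕0⊕0⊕1⊕1 = 0
s16 (pos 16,17,18,19,20,21,22,23,24,25,26,27,28,29,30,31): 1⊕0⊕0⊕1⊕0⊕1⊕0⊕0⊕1⊕1⊕0⊕1⊕0⊕0⊕1⊕1 = 0
Syndrome s16…s1 = 00000 → no error.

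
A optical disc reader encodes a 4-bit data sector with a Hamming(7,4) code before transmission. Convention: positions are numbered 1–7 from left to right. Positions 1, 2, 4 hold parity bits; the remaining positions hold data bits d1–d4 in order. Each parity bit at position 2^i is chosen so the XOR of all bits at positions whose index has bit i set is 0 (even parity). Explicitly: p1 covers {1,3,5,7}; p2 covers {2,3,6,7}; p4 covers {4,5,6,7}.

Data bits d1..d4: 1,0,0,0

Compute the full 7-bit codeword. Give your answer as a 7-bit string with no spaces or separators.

Place data at non-parity positions: p1 p2 1 p4 0 0 0
p1 (pos 1,3,5,7): XOR of data positions = 1⊕0⊕0 = 1
p2 (pos 2,3,6,7): XOR of data positions = 1⊕0⊕0 = 1
p4 (pos 4,5,6,7): XOR of data positions = 0⊕0⊕0 = 0
Codeword: 1110000

1110000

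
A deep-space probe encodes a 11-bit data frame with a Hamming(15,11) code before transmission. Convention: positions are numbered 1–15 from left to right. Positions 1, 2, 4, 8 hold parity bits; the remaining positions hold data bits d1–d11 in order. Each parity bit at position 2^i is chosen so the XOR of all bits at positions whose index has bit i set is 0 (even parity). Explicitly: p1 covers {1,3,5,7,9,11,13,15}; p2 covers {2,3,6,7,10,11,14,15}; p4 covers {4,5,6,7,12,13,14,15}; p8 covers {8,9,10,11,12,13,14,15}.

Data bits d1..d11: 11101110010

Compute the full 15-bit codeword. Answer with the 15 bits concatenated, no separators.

011111001110010

Place data at non-parity positions: p1 p2 1 p4 1 1 0 p8 1 1 1 0 0 1 0
p1 (pos 1,3,5,7,9,11,13,15): XOR of data positions = 1⊕1⊕0⊕1⊕1⊕0⊕0 = 0
p2 (pos 2,3,6,7,10,11,14,15): XOR of data positions = 1⊕1⊕0⊕1⊕1⊕1⊕0 = 1
p4 (pos 4,5,6,7,12,13,14,15): XOR of data positions = 1⊕1⊕0⊕0⊕0⊕1⊕0 = 1
p8 (pos 8,9,10,11,12,13,14,15): XOR of data positions = 1⊕1⊕1⊕0⊕0⊕1⊕0 = 0
Codeword: 011111001110010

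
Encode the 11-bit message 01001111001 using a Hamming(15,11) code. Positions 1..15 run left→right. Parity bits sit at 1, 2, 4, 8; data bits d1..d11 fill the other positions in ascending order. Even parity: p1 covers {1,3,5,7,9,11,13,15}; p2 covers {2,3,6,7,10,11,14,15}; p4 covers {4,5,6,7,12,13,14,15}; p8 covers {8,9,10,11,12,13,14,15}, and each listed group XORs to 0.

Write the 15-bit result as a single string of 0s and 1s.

010110011111001

Place data at non-parity positions: p1 p2 0 p4 1 0 0 p8 1 1 1 1 0 0 1
p1 (pos 1,3,5,7,9,11,13,15): XOR of data positions = 0⊕1⊕0⊕1⊕1⊕0⊕1 = 0
p2 (pos 2,3,6,7,10,11,14,15): XOR of data positions = 0⊕0⊕0⊕1⊕1⊕0⊕1 = 1
p4 (pos 4,5,6,7,12,13,14,15): XOR of data positions = 1⊕0⊕0⊕1⊕0⊕0⊕1 = 1
p8 (pos 8,9,10,11,12,13,14,15): XOR of data positions = 1⊕1⊕1⊕1⊕0⊕0⊕1 = 1
Codeword: 010110011111001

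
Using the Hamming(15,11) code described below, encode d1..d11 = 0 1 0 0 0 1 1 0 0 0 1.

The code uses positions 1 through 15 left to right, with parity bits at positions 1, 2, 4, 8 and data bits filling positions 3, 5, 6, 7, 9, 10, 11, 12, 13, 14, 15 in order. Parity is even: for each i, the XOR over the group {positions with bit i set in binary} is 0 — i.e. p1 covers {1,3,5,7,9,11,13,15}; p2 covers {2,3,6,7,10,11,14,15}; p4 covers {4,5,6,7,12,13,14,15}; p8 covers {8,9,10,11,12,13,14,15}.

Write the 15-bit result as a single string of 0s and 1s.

110010010110001

Place data at non-parity positions: p1 p2 0 p4 1 0 0 p8 0 1 1 0 0 0 1
p1 (pos 1,3,5,7,9,11,13,15): XOR of data positions = 0⊕1⊕0⊕0⊕1⊕0⊕1 = 1
p2 (pos 2,3,6,7,10,11,14,15): XOR of data positions = 0⊕0⊕0⊕1⊕1⊕0⊕1 = 1
p4 (pos 4,5,6,7,12,13,14,15): XOR of data positions = 1⊕0⊕0⊕0⊕0⊕0⊕1 = 0
p8 (pos 8,9,10,11,12,13,14,15): XOR of data positions = 0⊕1⊕1⊕0⊕0⊕0⊕1 = 1
Codeword: 110010010110001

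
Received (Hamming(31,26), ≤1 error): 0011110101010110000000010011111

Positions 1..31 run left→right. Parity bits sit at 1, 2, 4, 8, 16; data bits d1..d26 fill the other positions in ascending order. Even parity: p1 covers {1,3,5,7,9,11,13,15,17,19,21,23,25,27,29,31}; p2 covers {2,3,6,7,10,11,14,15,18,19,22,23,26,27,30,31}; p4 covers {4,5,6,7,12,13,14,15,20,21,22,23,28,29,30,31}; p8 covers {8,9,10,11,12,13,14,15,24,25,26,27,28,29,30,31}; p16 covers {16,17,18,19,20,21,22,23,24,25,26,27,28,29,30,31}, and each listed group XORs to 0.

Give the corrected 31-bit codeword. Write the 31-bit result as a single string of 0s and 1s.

s1 (pos 1,3,5,7,9,11,13,15,17,19,21,23,25,27,29,31): 0⊕1⊕1⊕0⊕0⊕0⊕0⊕1⊕0⊕0⊕0⊕0⊕0⊕1⊕1⊕1 = 0
s2 (pos 2,3,6,7,10,11,14,15,18,19,22,23,26,27,30,31): 0⊕1⊕1⊕0⊕1⊕0⊕1⊕1⊕0⊕0⊕0⊕0⊕0⊕1⊕1⊕1 = 0
s4 (pos 4,5,6,7,12,13,14,15,20,21,22,23,28,29,30,31): 1⊕1⊕1⊕0⊕1⊕0⊕1⊕1⊕0⊕0⊕0⊕0⊕1⊕1⊕1⊕1 = 0
s8 (pos 8,9,10,11,12,13,14,15,24,25,26,27,28,29,30,31): 1⊕0⊕1⊕0⊕1⊕0⊕1⊕1⊕1⊕0⊕0⊕1⊕1⊕1⊕1⊕1 = 1
s16 (pos 16,17,18,19,20,21,22,23,24,25,26,27,28,29,30,31): 0⊕0⊕0⊕0⊕0⊕0⊕0⊕0⊕1⊕0⊕0⊕1⊕1⊕1⊕1⊕1 = 0
Syndrome s16…s1 = 01000 → error at position 8.
Flip position 8: 0011110101010110000000010011111 → 0011110001010110000000010011111

0011110001010110000000010011111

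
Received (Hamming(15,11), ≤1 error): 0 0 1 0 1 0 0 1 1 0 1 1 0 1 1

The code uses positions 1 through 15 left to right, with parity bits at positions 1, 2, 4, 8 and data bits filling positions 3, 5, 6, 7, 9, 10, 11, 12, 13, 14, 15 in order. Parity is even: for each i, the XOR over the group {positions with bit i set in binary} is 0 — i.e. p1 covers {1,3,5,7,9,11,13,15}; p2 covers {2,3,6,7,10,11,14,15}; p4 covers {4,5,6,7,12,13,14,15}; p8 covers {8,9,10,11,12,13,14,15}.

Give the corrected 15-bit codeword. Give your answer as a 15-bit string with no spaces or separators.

101010011011011

s1 (pos 1,3,5,7,9,11,13,15): 0⊕1⊕1⊕0⊕1⊕1⊕0⊕1 = 1
s2 (pos 2,3,6,7,10,11,14,15): 0⊕1⊕0⊕0⊕0⊕1⊕1⊕1 = 0
s4 (pos 4,5,6,7,12,13,14,15): 0⊕1⊕0⊕0⊕1⊕0⊕1⊕1 = 0
s8 (pos 8,9,10,11,12,13,14,15): 1⊕1⊕0⊕1⊕1⊕0⊕1⊕1 = 0
Syndrome s8…s1 = 0001 → error at position 1.
Flip position 1: 001010011011011 → 101010011011011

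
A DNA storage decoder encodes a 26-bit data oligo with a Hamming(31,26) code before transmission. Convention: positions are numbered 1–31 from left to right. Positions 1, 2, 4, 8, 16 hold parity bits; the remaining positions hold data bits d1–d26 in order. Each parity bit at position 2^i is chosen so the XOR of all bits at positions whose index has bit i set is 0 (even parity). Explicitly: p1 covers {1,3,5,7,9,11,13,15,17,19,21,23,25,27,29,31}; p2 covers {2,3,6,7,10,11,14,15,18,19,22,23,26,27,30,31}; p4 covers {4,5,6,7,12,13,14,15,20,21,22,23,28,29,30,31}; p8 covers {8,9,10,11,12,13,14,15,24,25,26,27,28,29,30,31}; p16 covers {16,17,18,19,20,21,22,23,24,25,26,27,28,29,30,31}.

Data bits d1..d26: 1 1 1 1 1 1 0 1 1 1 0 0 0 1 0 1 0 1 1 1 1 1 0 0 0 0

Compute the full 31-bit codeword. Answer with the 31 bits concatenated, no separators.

Place data at non-parity positions: p1 p2 1 p4 1 1 1 p8 1 1 0 1 1 1 0 p16 0 0 1 0 1 0 1 1 1 1 1 0 0 0 0
p1 (pos 1,3,5,7,9,11,13,15,17,19,21,23,25,27,29,31): XOR of data positions = 1⊕1⊕1⊕1⊕0⊕1⊕0⊕0⊕1⊕1⊕1⊕1⊕1⊕0⊕0 = 0
p2 (pos 2,3,6,7,10,11,14,15,18,19,22,23,26,27,30,31): XOR of data positions = 1⊕1⊕1⊕1⊕0⊕1⊕0⊕0⊕1⊕0⊕1⊕1⊕1⊕0⊕0 = 1
p4 (pos 4,5,6,7,12,13,14,15,20,21,22,23,28,29,30,31): XOR of data positions = 1⊕1⊕1⊕1⊕1⊕1⊕0⊕0⊕1⊕0⊕1⊕0⊕0⊕0⊕0 = 0
p8 (pos 8,9,10,11,12,13,14,15,24,25,26,27,28,29,30,31): XOR of data positions = 1⊕1⊕0⊕1⊕1⊕1⊕0⊕1⊕1⊕1⊕1⊕0⊕0⊕0⊕0 = 1
p16 (pos 16,17,18,19,20,21,22,23,24,25,26,27,28,29,30,31): XOR of data positions = 0⊕0⊕1⊕0⊕1⊕0⊕1⊕1⊕1⊕1⊕1⊕0⊕0⊕0⊕0 = 1
Codeword: 0110111111011101001010111110000

0110111111011101001010111110000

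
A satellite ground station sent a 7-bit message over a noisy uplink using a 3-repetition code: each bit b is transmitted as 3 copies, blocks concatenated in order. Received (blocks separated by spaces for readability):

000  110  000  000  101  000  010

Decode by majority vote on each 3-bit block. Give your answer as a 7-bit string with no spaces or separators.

0100100

Block 1 (000): 0 ones → 0
Block 2 (110): 2 ones → 1
Block 3 (000): 0 ones → 0
Block 4 (000): 0 ones → 0
Block 5 (101): 2 ones → 1
Block 6 (000): 0 ones → 0
Block 7 (010): 1 one → 0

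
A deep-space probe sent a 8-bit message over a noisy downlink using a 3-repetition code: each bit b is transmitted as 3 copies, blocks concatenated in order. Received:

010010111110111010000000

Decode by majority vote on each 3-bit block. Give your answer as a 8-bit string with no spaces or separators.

00111000

Block 1 (010): 1 one → 0
Block 2 (010): 1 one → 0
Block 3 (111): 3 ones → 1
Block 4 (110): 2 ones → 1
Block 5 (111): 3 ones → 1
Block 6 (010): 1 one → 0
Block 7 (000): 0 ones → 0
Block 8 (000): 0 ones → 0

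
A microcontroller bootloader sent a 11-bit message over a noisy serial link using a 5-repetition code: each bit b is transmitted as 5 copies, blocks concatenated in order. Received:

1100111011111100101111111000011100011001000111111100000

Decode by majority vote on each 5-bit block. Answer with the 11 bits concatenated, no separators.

Block 1 (11001): 3 ones → 1
Block 2 (11011): 4 ones → 1
Block 3 (11110): 4 ones → 1
Block 4 (01011): 3 ones → 1
Block 5 (11111): 5 ones → 1
Block 6 (00001): 1 one → 0
Block 7 (11000): 2 ones → 0
Block 8 (11001): 3 ones → 1
Block 9 (00011): 2 ones → 0
Block 10 (11111): 5 ones → 1
Block 11 (00000): 0 ones → 0

11111001010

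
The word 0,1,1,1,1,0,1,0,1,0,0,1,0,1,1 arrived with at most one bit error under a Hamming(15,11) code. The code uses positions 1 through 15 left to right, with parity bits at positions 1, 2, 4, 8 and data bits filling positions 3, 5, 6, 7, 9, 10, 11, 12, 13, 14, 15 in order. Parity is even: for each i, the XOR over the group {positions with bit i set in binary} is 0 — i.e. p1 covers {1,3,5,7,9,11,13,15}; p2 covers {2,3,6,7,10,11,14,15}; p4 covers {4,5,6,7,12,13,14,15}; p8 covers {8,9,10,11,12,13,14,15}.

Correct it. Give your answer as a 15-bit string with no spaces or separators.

010110101001011

s1 (pos 1,3,5,7,9,11,13,15): 0⊕1⊕1⊕1⊕1⊕0⊕0⊕1 = 1
s2 (pos 2,3,6,7,10,11,14,15): 1⊕1⊕0⊕1⊕0⊕0⊕1⊕1 = 1
s4 (pos 4,5,6,7,12,13,14,15): 1⊕1⊕0⊕1⊕1⊕0⊕1⊕1 = 0
s8 (pos 8,9,10,11,12,13,14,15): 0⊕1⊕0⊕0⊕1⊕0⊕1⊕1 = 0
Syndrome s8…s1 = 0011 → error at position 3.
Flip position 3: 011110101001011 → 010110101001011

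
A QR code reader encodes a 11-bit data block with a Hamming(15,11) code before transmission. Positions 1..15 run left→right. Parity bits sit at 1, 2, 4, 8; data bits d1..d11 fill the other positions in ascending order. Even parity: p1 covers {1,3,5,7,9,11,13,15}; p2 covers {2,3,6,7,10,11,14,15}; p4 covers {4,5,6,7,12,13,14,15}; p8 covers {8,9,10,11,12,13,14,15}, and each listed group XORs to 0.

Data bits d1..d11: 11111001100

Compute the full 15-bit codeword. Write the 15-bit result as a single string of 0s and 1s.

Place data at non-parity positions: p1 p2 1 p4 1 1 1 p8 1 0 0 1 1 0 0
p1 (pos 1,3,5,7,9,11,13,15): XOR of data positions = 1⊕1⊕1⊕1⊕0⊕1⊕0 = 1
p2 (pos 2,3,6,7,10,11,14,15): XOR of data positions = 1⊕1⊕1⊕0⊕0⊕0⊕0 = 1
p4 (pos 4,5,6,7,12,13,14,15): XOR of data positions = 1⊕1⊕1⊕1⊕1⊕0⊕0 = 1
p8 (pos 8,9,10,11,12,13,14,15): XOR of data positions = 1⊕0⊕0⊕1⊕1⊕0⊕0 = 1
Codeword: 111111111001100

111111111001100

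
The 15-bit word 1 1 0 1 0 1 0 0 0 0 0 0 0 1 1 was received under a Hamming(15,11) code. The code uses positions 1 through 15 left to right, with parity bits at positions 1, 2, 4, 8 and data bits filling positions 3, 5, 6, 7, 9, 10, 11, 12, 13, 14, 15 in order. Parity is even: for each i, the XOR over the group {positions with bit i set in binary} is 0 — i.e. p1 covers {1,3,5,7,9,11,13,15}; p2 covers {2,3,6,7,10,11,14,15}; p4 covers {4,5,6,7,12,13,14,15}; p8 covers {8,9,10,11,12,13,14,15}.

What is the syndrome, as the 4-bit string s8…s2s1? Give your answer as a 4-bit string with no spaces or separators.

0000

s1 (pos 1,3,5,7,9,11,13,15): 1⊕0⊕0⊕0⊕0⊕0⊕0⊕1 = 0
s2 (pos 2,3,6,7,10,11,14,15): 1⊕0⊕1⊕0⊕0⊕0⊕1⊕1 = 0
s4 (pos 4,5,6,7,12,13,14,15): 1⊕0⊕1⊕0⊕0⊕0⊕1⊕1 = 0
s8 (pos 8,9,10,11,12,13,14,15): 0⊕0⊕0⊕0⊕0⊕0⊕1⊕1 = 0
Syndrome s8…s1 = 0000 → no error.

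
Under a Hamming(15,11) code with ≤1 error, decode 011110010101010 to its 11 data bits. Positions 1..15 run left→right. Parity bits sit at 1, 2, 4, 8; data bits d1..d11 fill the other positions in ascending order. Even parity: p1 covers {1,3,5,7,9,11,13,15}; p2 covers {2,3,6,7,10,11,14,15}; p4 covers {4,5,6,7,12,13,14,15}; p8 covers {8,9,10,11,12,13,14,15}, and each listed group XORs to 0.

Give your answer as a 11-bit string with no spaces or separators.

11000101010

s1 (pos 1,3,5,7,9,11,13,15): 0⊕1⊕1⊕0⊕0⊕0⊕0⊕0 = 0
s2 (pos 2,3,6,7,10,11,14,15): 1⊕1⊕0⊕0⊕1⊕0⊕1⊕0 = 0
s4 (pos 4,5,6,7,12,13,14,15): 1⊕1⊕0⊕0⊕1⊕0⊕1⊕0 = 0
s8 (pos 8,9,10,11,12,13,14,15): 1⊕0⊕1⊕0⊕1⊕0⊕1⊕0 = 0
Syndrome s8…s1 = 0000 → no error.
Read data bits from positions 3,5,6,7,9,10,11,12,13,14,15: 11000101010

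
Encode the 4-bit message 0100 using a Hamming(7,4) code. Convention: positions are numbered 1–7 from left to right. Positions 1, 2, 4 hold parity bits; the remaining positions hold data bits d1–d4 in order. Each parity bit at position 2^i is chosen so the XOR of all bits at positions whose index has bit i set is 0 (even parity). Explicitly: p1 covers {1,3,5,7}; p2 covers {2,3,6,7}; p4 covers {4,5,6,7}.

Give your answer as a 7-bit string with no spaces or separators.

1001100

Place data at non-parity positions: p1 p2 0 p4 1 0 0
p1 (pos 1,3,5,7): XOR of data positions = 0⊕1⊕0 = 1
p2 (pos 2,3,6,7): XOR of data positions = 0⊕0⊕0 = 0
p4 (pos 4,5,6,7): XOR of data positions = 1⊕0⊕0 = 1
Codeword: 1001100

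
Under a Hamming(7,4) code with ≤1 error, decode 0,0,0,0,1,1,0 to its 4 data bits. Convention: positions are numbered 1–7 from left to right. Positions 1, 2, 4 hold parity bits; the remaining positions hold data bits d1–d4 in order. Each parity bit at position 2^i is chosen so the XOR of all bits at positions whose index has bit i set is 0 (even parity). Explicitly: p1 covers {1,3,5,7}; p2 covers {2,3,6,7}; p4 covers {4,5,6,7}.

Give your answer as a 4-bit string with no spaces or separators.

1110

s1 (pos 1,3,5,7): 0⊕0⊕1⊕0 = 1
s2 (pos 2,3,6,7): 0⊕0⊕1⊕0 = 1
s4 (pos 4,5,6,7): 0⊕1⊕1⊕0 = 0
Syndrome s4…s1 = 011 → error at position 3.
Flip position 3: 0000110 → 0010110
Read data bits from positions 3,5,6,7: 1110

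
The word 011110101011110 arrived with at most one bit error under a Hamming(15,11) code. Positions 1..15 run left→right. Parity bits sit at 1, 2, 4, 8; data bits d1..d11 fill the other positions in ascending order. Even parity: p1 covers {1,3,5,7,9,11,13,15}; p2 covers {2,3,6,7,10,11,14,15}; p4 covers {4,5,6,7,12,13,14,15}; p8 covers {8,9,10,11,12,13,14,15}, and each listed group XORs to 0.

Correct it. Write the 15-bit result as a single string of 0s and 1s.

011110101111110

s1 (pos 1,3,5,7,9,11,13,15): 0⊕1⊕1⊕1⊕1⊕1⊕1⊕0 = 0
s2 (pos 2,3,6,7,10,11,14,15): 1⊕1⊕0⊕1⊕0⊕1⊕1⊕0 = 1
s4 (pos 4,5,6,7,12,13,14,15): 1⊕1⊕0⊕1⊕1⊕1⊕1⊕0 = 0
s8 (pos 8,9,10,11,12,13,14,15): 0⊕1⊕0⊕1⊕1⊕1⊕1⊕0 = 1
Syndrome s8…s1 = 1010 → error at position 10.
Flip position 10: 011110101011110 → 011110101111110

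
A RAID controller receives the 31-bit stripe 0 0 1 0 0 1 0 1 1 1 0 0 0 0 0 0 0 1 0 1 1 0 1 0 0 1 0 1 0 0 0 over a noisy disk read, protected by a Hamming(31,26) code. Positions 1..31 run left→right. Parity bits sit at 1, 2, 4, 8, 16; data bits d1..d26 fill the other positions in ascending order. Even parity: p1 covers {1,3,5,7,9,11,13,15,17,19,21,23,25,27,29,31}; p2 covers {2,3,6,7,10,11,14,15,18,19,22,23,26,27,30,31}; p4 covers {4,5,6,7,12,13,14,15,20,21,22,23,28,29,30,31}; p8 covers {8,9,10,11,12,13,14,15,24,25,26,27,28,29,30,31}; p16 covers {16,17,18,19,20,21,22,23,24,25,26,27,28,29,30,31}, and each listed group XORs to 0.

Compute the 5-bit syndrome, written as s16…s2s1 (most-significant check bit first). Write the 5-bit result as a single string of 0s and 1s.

01100

s1 (pos 1,3,5,7,9,11,13,15,17,19,21,23,25,27,29,31): 0⊕1⊕0⊕0⊕1⊕0⊕0⊕0⊕0⊕0⊕1⊕1⊕0⊕0⊕0⊕0 = 0
s2 (pos 2,3,6,7,10,11,14,15,18,19,22,23,26,27,30,31): 0⊕1⊕1⊕0⊕1⊕0⊕0⊕0⊕1⊕0⊕0⊕1⊕1⊕0⊕0⊕0 = 0
s4 (pos 4,5,6,7,12,13,14,15,20,21,22,23,28,29,30,31): 0⊕0⊕1⊕0⊕0⊕0⊕0⊕0⊕1⊕1⊕0⊕1⊕1⊕0⊕0⊕0 = 1
s8 (pos 8,9,10,11,12,13,14,15,24,25,26,27,28,29,30,31): 1⊕1⊕1⊕0⊕0⊕0⊕0⊕0⊕0⊕0⊕1⊕0⊕1⊕0⊕0⊕0 = 1
s16 (pos 16,17,18,19,20,21,22,23,24,25,26,27,28,29,30,31): 0⊕0⊕1⊕0⊕1⊕1⊕0⊕1⊕0⊕0⊕1⊕0⊕1⊕0⊕0⊕0 = 0
Syndrome s16…s1 = 01100 → error at position 12.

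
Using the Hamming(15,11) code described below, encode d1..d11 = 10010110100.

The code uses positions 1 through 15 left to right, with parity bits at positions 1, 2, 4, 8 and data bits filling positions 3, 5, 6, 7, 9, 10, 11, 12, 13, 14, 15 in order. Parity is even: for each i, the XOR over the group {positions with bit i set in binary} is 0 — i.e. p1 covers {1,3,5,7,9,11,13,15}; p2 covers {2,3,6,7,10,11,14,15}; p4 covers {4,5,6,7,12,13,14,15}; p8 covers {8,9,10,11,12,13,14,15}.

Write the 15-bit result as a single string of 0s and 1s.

001000110110100

Place data at non-parity positions: p1 p2 1 p4 0 0 1 p8 0 1 1 0 1 0 0
p1 (pos 1,3,5,7,9,11,13,15): XOR of data positions = 1⊕0⊕1⊕0⊕1⊕1⊕0 = 0
p2 (pos 2,3,6,7,10,11,14,15): XOR of data positions = 1⊕0⊕1⊕1⊕1⊕0⊕0 = 0
p4 (pos 4,5,6,7,12,13,14,15): XOR of data positions = 0⊕0⊕1⊕0⊕1⊕0⊕0 = 0
p8 (pos 8,9,10,11,12,13,14,15): XOR of data positions = 0⊕1⊕1⊕0⊕1⊕0⊕0 = 1
Codeword: 001000110110100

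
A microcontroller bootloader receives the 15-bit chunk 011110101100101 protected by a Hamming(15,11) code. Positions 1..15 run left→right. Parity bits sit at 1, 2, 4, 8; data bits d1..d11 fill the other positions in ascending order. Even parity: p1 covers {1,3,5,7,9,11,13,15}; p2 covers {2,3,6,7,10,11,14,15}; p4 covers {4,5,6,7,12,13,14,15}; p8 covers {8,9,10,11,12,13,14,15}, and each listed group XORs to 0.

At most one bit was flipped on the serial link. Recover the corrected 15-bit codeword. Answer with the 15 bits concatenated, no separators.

011111101100101

s1 (pos 1,3,5,7,9,11,13,15): 0⊕1⊕1⊕1⊕1⊕0⊕1⊕1 = 0
s2 (pos 2,3,6,7,10,11,14,15): 1⊕1⊕0⊕1⊕1⊕0⊕0⊕1 = 1
s4 (pos 4,5,6,7,12,13,14,15): 1⊕1⊕0⊕1⊕0⊕1⊕0⊕1 = 1
s8 (pos 8,9,10,11,12,13,14,15): 0⊕1⊕1⊕0⊕0⊕1⊕0⊕1 = 0
Syndrome s8…s1 = 0110 → error at position 6.
Flip position 6: 011110101100101 → 011111101100101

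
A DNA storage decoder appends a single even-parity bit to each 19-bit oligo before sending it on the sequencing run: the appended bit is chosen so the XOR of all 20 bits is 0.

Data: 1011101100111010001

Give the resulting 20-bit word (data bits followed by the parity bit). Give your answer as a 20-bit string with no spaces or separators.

XOR of the 19 data bits: 1⊕0⊕1⊕1⊕1⊕0⊕1⊕1⊕0⊕0⊕1⊕1⊕1⊕0⊕1⊕0⊕0⊕0⊕1 = 1
Parity bit = 1 (so all 20 bits XOR to 0).

10111011001110100011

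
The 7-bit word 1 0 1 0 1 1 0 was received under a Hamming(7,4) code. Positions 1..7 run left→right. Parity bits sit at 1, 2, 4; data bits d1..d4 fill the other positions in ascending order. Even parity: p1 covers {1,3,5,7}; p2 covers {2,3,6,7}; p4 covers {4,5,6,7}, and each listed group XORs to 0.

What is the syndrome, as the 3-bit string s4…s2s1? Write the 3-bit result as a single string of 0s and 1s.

001

s1 (pos 1,3,5,7): 1⊕1⊕1⊕0 = 1
s2 (pos 2,3,6,7): 0⊕1⊕1⊕0 = 0
s4 (pos 4,5,6,7): 0⊕1⊕1⊕0 = 0
Syndrome s4…s1 = 001 → error at position 1.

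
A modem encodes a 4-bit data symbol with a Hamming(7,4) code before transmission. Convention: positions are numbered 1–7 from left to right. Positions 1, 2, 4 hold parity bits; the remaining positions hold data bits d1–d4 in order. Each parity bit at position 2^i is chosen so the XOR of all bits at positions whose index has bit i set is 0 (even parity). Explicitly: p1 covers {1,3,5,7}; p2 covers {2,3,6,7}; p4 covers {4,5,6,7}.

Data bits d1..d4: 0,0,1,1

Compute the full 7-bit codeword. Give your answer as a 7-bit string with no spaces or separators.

1000011

Place data at non-parity positions: p1 p2 0 p4 0 1 1
p1 (pos 1,3,5,7): XOR of data positions = 0⊕0⊕1 = 1
p2 (pos 2,3,6,7): XOR of data positions = 0⊕1⊕1 = 0
p4 (pos 4,5,6,7): XOR of data positions = 0⊕1⊕1 = 0
Codeword: 1000011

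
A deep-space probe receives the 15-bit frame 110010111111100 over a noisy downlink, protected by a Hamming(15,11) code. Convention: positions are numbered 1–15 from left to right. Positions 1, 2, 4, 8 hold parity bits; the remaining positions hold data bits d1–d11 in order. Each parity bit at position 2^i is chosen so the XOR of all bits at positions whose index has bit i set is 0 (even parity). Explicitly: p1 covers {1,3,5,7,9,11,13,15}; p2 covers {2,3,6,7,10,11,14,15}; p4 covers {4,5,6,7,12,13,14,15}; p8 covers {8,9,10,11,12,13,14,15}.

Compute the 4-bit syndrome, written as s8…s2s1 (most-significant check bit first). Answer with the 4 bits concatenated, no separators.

s1 (pos 1,3,5,7,9,11,13,15): 1⊕0⊕1⊕1⊕1⊕1⊕1⊕0 = 0
s2 (pos 2,3,6,7,10,11,14,15): 1⊕0⊕0⊕1⊕1⊕1⊕0⊕0 = 0
s4 (pos 4,5,6,7,12,13,14,15): 0⊕1⊕0⊕1⊕1⊕1⊕0⊕0 = 0
s8 (pos 8,9,10,11,12,13,14,15): 1⊕1⊕1⊕1⊕1⊕1⊕0⊕0 = 0
Syndrome s8…s1 = 0000 → no error.

0000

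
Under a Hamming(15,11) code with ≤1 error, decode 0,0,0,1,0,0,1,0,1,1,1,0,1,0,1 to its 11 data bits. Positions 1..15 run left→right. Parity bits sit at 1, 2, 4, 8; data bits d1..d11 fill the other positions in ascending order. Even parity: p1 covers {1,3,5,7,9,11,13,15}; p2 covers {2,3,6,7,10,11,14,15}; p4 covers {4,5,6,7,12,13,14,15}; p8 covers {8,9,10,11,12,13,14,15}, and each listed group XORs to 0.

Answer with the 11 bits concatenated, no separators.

s1 (pos 1,3,5,7,9,11,13,15): 0⊕0⊕0⊕1⊕1⊕1⊕1⊕1 = 1
s2 (pos 2,3,6,7,10,11,14,15): 0⊕0⊕0⊕1⊕1⊕1⊕0⊕1 = 0
s4 (pos 4,5,6,7,12,13,14,15): 1⊕0⊕0⊕1⊕0⊕1⊕0⊕1 = 0
s8 (pos 8,9,10,11,12,13,14,15): 0⊕1⊕1⊕1⊕0⊕1⊕0⊕1 = 1
Syndrome s8…s1 = 1001 → error at position 9.
Flip position 9: 000100101110101 → 000100100110101
Read data bits from positions 3,5,6,7,9,10,11,12,13,14,15: 00010110101

00010110101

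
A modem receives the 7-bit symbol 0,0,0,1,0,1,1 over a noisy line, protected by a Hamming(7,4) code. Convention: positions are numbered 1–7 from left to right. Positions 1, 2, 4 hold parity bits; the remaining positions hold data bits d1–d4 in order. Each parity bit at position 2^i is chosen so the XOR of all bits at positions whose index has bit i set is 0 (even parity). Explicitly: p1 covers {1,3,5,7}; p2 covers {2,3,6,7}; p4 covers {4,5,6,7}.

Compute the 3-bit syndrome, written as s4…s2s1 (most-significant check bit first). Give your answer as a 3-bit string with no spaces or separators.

s1 (pos 1,3,5,7): 0⊕0⊕0⊕1 = 1
s2 (pos 2,3,6,7): 0⊕0⊕1⊕1 = 0
s4 (pos 4,5,6,7): 1⊕0⊕1⊕1 = 1
Syndrome s4…s1 = 101 → error at position 5.

101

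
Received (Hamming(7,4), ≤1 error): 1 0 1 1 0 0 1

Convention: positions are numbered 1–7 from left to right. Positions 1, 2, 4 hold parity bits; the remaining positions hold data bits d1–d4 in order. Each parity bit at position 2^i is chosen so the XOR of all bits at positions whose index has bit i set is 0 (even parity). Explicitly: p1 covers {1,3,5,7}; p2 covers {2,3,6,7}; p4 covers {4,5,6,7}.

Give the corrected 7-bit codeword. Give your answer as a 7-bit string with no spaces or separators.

0011001

s1 (pos 1,3,5,7): 1⊕1⊕0⊕1 = 1
s2 (pos 2,3,6,7): 0⊕1⊕0⊕1 = 0
s4 (pos 4,5,6,7): 1⊕0⊕0⊕1 = 0
Syndrome s4…s1 = 001 → error at position 1.
Flip position 1: 1011001 → 0011001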